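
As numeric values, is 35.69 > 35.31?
True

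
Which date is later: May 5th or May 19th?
May 19th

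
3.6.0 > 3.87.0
False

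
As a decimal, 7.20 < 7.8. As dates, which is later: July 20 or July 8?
July 20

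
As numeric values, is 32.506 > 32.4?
True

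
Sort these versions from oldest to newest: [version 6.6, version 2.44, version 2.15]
[version 2.15, version 2.44, version 6.6]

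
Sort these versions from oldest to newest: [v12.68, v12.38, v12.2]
[v12.2, v12.38, v12.68]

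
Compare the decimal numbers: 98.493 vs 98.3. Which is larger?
98.493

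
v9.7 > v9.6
True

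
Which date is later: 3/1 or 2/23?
3/1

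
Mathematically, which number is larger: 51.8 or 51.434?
51.8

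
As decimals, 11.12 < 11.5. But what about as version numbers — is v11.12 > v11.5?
True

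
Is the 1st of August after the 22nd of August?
No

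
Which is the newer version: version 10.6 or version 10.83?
version 10.83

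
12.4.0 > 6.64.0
True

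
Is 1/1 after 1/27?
No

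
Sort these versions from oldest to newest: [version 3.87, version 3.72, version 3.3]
[version 3.3, version 3.72, version 3.87]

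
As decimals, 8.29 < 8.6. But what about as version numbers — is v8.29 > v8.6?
True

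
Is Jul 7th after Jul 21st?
No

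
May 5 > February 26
True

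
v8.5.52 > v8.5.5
True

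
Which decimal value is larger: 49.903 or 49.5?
49.903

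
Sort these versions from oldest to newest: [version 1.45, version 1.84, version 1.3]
[version 1.3, version 1.45, version 1.84]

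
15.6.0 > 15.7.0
False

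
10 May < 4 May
False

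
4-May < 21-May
True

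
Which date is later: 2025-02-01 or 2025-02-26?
2025-02-26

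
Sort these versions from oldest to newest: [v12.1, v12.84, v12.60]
[v12.1, v12.60, v12.84]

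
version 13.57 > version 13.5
True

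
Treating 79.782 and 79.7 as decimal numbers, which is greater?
79.782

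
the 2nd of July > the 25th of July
False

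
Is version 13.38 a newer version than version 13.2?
Yes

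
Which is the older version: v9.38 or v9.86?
v9.38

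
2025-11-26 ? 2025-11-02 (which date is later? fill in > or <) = >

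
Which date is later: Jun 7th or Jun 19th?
Jun 19th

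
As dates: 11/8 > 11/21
False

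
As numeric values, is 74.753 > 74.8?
False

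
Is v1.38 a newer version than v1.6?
Yes. Version numbers are compared segment by segment as integers, not as decimals: minor version 38 > 6, so v1.38 > v1.6 (even though the decimal 1.38 < 1.6).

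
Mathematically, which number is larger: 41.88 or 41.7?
41.88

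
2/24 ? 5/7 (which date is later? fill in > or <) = <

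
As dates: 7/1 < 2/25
False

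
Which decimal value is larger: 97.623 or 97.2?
97.623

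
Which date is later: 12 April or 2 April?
12 April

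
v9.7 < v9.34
True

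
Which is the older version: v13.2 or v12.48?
v12.48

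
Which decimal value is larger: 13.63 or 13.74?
13.74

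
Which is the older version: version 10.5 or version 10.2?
version 10.2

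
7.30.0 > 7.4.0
True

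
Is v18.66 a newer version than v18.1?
Yes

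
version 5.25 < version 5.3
False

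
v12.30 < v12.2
False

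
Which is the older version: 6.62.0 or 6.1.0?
6.1.0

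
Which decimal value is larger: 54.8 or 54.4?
54.8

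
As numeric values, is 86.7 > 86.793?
False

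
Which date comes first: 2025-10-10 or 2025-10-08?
2025-10-08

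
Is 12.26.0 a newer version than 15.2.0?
No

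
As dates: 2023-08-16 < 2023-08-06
False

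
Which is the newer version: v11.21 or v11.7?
v11.21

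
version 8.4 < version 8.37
True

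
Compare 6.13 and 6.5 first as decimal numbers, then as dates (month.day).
As decimals: 6.13 < 6.5. As dates: 6/13 is later than 6/5 (day 13 > day 5).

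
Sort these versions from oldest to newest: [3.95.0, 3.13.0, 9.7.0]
[3.13.0, 3.95.0, 9.7.0]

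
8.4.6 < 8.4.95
True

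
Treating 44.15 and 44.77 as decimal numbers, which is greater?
44.77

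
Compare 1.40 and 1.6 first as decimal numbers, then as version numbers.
As decimals: 1.40 < 1.6. As versions: v1.40 > v1.6 (minor version 40 > 6).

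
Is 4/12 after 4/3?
Yes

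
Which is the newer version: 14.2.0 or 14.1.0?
14.2.0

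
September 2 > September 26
False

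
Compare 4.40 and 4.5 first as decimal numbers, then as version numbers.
As decimals: 4.40 < 4.5. As versions: v4.40 > v4.5 (minor version 40 > 5).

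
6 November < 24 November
True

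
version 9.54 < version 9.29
False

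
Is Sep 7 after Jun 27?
Yes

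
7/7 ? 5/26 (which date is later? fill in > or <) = >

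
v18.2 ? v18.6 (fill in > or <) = <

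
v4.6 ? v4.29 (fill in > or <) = <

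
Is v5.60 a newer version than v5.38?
Yes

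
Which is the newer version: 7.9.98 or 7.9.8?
7.9.98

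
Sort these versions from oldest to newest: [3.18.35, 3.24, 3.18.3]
[3.18.3, 3.18.35, 3.24]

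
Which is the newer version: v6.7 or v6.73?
v6.73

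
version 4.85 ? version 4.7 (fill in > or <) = >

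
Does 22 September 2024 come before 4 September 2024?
No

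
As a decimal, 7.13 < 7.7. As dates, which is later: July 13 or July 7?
July 13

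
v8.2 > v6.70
True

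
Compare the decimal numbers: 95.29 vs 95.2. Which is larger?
95.29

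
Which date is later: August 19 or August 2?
August 19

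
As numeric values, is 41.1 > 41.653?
False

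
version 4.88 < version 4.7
False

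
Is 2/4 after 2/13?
No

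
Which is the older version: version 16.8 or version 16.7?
version 16.7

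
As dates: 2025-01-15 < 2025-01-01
False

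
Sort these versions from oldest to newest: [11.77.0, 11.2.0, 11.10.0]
[11.2.0, 11.10.0, 11.77.0]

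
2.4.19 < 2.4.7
False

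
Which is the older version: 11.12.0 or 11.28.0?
11.12.0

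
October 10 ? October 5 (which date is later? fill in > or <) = >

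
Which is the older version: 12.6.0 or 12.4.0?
12.4.0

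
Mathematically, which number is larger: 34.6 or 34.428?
34.6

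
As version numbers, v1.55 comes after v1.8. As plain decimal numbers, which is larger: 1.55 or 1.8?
1.8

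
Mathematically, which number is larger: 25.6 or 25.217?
25.6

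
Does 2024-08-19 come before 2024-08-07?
No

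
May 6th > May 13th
False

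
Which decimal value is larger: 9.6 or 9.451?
9.6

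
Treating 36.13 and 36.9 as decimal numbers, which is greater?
36.9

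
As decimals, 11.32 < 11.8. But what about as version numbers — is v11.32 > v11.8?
True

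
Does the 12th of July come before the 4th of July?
No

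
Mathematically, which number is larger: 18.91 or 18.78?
18.91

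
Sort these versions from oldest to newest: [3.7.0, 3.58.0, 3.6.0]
[3.6.0, 3.7.0, 3.58.0]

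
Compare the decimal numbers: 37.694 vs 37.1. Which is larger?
37.694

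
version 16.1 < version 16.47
True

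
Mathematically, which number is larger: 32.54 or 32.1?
32.54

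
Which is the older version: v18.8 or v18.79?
v18.8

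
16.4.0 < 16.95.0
True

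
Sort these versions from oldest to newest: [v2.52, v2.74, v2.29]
[v2.29, v2.52, v2.74]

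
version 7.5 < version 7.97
True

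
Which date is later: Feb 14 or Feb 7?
Feb 14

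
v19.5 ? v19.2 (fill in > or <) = >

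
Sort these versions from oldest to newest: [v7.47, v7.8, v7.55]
[v7.8, v7.47, v7.55]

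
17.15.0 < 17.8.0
False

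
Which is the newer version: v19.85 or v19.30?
v19.85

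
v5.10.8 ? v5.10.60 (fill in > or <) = <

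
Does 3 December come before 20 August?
No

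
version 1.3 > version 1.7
False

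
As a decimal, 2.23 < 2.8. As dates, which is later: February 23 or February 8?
February 23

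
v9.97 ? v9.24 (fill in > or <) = >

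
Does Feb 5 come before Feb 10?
Yes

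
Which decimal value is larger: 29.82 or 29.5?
29.82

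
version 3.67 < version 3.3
False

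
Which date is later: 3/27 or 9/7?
9/7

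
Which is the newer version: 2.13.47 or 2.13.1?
2.13.47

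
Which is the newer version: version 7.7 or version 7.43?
version 7.43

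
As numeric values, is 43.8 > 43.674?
True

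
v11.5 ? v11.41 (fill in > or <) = <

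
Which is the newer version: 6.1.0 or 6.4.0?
6.4.0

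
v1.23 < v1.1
False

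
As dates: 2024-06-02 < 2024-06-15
True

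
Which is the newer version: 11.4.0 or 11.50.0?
11.50.0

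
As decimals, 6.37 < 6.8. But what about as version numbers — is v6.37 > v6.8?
True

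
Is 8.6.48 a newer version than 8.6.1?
Yes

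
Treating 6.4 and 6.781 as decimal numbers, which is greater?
6.781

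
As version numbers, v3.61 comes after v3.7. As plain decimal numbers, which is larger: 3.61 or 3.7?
3.7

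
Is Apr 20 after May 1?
No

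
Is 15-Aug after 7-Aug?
Yes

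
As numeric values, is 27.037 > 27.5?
False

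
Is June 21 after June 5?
Yes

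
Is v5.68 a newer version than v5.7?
Yes. Version numbers are compared segment by segment as integers, not as decimals: minor version 68 > 7, so v5.68 > v5.7 (even though the decimal 5.68 < 5.7).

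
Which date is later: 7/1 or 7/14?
7/14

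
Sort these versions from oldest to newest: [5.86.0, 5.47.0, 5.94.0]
[5.47.0, 5.86.0, 5.94.0]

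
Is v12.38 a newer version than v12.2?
Yes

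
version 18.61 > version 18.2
True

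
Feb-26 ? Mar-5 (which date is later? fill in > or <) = <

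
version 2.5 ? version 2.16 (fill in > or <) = <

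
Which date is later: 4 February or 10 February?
10 February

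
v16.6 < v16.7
True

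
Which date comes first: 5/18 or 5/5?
5/5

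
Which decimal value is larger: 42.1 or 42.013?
42.1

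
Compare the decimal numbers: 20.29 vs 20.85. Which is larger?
20.85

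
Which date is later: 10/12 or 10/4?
10/12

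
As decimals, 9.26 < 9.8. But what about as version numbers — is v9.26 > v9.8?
True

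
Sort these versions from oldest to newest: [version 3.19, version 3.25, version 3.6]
[version 3.6, version 3.19, version 3.25]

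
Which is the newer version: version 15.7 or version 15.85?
version 15.85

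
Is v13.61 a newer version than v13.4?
Yes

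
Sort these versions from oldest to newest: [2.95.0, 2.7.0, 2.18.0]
[2.7.0, 2.18.0, 2.95.0]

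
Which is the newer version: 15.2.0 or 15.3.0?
15.3.0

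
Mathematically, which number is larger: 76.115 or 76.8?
76.8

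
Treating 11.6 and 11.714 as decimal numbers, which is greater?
11.714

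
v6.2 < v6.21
True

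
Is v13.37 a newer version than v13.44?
No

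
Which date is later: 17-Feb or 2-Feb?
17-Feb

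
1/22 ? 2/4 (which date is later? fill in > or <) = <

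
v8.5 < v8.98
True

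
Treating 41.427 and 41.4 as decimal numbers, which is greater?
41.427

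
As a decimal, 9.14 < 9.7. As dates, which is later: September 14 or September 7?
September 14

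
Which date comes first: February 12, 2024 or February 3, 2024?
February 3, 2024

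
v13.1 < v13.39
True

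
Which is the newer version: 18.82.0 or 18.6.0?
18.82.0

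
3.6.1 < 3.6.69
True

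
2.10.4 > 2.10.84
False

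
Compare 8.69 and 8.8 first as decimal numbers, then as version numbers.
As decimals: 8.69 < 8.8. As versions: v8.69 > v8.8 (minor version 69 > 8).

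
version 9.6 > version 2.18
True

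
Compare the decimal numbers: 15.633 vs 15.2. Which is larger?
15.633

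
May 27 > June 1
False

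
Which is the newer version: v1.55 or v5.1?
v5.1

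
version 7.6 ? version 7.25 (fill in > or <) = <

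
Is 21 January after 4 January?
Yes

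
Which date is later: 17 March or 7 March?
17 March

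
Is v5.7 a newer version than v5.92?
No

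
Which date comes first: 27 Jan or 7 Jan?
7 Jan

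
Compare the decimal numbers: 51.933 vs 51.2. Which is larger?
51.933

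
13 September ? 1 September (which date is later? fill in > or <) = >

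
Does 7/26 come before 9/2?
Yes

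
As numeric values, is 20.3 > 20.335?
False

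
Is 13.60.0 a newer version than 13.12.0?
Yes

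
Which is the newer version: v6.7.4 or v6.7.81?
v6.7.81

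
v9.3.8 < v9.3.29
True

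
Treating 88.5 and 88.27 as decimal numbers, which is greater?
88.5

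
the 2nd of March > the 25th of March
False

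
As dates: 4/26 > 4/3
True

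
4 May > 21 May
False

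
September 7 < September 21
True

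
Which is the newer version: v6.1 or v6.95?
v6.95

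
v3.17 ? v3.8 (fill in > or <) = >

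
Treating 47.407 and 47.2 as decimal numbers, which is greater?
47.407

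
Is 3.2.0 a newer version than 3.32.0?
No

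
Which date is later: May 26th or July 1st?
July 1st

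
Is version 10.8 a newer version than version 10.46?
No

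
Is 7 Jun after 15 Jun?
No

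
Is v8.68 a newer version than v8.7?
Yes. Version numbers are compared segment by segment as integers, not as decimals: minor version 68 > 7, so v8.68 > v8.7 (even though the decimal 8.68 < 8.7).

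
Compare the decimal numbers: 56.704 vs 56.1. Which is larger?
56.704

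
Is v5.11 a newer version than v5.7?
Yes. Version numbers are compared segment by segment as integers, not as decimals: minor version 11 > 7, so v5.11 > v5.7 (even though the decimal 5.11 < 5.7).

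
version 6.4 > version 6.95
False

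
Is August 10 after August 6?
Yes. Day 10 comes after day 6 in August — this is a date comparison, not a decimal one (the decimal 8.10 would be smaller than 8.6).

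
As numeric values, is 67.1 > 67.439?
False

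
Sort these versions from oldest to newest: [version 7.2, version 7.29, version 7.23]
[version 7.2, version 7.23, version 7.29]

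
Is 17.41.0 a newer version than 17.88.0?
No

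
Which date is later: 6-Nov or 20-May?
6-Nov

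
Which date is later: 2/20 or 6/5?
6/5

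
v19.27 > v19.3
True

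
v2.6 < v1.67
False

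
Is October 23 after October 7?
Yes. Day 23 comes after day 7 in October — this is a date comparison, not a decimal one (the decimal 10.23 would be smaller than 10.7).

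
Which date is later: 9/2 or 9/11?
9/11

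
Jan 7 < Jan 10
True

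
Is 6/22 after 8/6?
No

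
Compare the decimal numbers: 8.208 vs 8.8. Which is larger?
8.8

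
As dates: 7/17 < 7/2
False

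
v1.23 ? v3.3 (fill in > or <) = <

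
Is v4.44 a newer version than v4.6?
Yes. Version numbers are compared segment by segment as integers, not as decimals: minor version 44 > 6, so v4.44 > v4.6 (even though the decimal 4.44 < 4.6).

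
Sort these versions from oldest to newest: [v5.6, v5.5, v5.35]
[v5.5, v5.6, v5.35]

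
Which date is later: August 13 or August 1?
August 13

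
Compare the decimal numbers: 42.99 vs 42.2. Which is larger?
42.99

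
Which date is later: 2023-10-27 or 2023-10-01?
2023-10-27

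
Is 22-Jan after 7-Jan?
Yes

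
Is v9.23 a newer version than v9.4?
Yes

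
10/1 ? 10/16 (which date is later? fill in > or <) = <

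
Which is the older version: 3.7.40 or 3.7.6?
3.7.6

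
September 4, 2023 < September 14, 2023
True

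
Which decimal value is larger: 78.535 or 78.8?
78.8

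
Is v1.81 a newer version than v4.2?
No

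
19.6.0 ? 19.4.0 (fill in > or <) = >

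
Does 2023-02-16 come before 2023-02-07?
No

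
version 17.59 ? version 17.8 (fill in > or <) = >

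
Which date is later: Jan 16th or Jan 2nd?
Jan 16th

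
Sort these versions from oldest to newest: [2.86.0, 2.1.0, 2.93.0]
[2.1.0, 2.86.0, 2.93.0]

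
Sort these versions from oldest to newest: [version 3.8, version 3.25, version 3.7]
[version 3.7, version 3.8, version 3.25]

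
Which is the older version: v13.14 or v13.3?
v13.3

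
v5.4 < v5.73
True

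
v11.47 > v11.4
True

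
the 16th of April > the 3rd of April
True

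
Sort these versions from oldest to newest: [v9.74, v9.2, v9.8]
[v9.2, v9.8, v9.74]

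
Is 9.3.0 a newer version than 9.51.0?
No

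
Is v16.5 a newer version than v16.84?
No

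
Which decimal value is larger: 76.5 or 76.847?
76.847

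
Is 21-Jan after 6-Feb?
No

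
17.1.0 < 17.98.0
True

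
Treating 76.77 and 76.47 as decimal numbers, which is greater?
76.77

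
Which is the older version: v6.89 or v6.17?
v6.17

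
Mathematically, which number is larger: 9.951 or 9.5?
9.951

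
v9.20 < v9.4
False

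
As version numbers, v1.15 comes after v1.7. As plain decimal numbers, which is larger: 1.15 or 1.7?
1.7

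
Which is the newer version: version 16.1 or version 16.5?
version 16.5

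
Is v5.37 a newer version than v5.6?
Yes. Version numbers are compared segment by segment as integers, not as decimals: minor version 37 > 6, so v5.37 > v5.6 (even though the decimal 5.37 < 5.6).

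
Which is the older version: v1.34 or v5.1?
v1.34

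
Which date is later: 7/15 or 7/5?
7/15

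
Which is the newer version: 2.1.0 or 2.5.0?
2.5.0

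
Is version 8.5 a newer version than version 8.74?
No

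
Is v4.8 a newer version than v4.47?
No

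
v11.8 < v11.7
False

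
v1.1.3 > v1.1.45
False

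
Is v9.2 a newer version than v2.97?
Yes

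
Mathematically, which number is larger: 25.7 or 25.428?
25.7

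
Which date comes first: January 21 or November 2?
January 21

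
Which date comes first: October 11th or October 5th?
October 5th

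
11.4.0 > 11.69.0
False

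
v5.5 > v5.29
False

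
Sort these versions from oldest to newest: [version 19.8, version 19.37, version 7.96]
[version 7.96, version 19.8, version 19.37]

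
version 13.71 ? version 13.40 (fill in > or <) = >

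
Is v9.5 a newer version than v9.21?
No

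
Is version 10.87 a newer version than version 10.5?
Yes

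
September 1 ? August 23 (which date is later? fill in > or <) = >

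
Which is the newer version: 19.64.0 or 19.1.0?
19.64.0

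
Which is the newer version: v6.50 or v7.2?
v7.2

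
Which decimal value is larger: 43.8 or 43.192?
43.8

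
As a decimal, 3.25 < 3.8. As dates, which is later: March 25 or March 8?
March 25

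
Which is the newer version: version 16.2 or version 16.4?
version 16.4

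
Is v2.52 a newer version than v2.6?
Yes. Version numbers are compared segment by segment as integers, not as decimals: minor version 52 > 6, so v2.52 > v2.6 (even though the decimal 2.52 < 2.6).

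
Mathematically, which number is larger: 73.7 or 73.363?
73.7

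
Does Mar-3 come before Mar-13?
Yes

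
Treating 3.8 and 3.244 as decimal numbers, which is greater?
3.8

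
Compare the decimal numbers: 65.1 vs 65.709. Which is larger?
65.709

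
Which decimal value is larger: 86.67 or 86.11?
86.67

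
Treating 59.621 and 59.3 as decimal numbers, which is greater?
59.621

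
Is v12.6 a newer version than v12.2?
Yes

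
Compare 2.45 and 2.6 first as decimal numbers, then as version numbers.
As decimals: 2.45 < 2.6. As versions: v2.45 > v2.6 (minor version 45 > 6).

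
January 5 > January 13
False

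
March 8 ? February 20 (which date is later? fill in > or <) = >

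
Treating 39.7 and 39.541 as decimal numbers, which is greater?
39.7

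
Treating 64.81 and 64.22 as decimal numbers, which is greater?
64.81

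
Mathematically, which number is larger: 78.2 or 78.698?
78.698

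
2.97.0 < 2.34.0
False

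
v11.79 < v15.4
True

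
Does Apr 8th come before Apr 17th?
Yes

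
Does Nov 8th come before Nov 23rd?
Yes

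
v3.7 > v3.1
True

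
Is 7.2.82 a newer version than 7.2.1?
Yes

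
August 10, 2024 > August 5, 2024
True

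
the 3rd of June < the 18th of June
True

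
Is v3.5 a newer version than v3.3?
Yes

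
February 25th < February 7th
False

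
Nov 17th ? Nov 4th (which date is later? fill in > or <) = >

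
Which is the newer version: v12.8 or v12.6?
v12.8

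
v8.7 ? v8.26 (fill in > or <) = <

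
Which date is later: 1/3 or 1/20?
1/20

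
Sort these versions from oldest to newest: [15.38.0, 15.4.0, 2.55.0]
[2.55.0, 15.4.0, 15.38.0]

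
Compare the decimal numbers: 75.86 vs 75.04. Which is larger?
75.86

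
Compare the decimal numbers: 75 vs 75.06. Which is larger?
75.06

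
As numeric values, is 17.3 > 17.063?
True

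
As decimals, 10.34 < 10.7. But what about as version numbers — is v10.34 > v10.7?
True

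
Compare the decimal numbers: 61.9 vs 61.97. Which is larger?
61.97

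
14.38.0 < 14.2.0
False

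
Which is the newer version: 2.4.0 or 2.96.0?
2.96.0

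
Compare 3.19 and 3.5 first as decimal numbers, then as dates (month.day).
As decimals: 3.19 < 3.5. As dates: 3/19 is later than 3/5 (day 19 > day 5).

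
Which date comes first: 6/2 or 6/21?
6/2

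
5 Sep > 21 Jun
True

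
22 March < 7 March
False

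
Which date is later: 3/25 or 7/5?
7/5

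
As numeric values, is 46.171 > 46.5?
False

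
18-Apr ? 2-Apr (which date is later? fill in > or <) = >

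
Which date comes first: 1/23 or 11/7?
1/23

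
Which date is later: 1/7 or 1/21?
1/21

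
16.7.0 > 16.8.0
False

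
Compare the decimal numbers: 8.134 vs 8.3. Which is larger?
8.3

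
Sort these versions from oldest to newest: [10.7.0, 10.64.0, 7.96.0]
[7.96.0, 10.7.0, 10.64.0]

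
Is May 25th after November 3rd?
No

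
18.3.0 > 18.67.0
False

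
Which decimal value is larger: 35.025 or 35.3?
35.3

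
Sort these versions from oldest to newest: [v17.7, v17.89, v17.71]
[v17.7, v17.71, v17.89]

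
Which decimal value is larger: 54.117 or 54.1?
54.117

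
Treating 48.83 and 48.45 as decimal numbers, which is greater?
48.83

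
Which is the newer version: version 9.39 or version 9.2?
version 9.39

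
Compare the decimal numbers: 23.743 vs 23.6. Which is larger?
23.743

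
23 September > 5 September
True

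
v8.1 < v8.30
True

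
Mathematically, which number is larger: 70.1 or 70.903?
70.903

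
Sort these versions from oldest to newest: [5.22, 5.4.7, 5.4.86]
[5.4.7, 5.4.86, 5.22]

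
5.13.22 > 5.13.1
True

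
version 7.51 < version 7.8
False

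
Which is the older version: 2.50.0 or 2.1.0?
2.1.0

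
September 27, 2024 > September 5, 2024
True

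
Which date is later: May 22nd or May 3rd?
May 22nd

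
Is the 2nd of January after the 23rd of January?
No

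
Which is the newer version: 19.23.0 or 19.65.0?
19.65.0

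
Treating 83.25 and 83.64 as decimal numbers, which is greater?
83.64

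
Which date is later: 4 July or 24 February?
4 July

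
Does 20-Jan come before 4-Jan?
No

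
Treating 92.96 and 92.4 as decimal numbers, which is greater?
92.96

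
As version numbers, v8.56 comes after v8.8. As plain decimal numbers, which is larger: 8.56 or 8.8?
8.8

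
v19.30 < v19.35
True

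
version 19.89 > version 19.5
True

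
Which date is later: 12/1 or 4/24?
12/1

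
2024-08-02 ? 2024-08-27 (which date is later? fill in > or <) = <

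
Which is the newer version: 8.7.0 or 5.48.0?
8.7.0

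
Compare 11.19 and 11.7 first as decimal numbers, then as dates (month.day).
As decimals: 11.19 < 11.7. As dates: 11/19 is later than 11/7 (day 19 > day 7).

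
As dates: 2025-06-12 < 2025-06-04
False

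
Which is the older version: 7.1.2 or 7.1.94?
7.1.2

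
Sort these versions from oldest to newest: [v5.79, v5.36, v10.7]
[v5.36, v5.79, v10.7]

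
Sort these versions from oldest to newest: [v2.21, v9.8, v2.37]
[v2.21, v2.37, v9.8]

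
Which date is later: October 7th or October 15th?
October 15th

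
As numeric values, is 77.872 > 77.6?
True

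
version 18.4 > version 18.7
False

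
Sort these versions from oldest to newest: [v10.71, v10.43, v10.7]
[v10.7, v10.43, v10.71]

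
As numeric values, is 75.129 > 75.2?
False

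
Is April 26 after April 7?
Yes. Day 26 comes after day 7 in April — this is a date comparison, not a decimal one (the decimal 4.26 would be smaller than 4.7).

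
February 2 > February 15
False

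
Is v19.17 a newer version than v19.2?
Yes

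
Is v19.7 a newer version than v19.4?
Yes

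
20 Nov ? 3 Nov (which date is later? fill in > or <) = >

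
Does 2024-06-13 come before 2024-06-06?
No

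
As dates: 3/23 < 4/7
True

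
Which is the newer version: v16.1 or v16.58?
v16.58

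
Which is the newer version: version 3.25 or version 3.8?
version 3.25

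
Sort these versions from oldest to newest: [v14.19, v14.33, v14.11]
[v14.11, v14.19, v14.33]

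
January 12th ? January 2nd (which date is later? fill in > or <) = >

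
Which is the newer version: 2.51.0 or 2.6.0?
2.51.0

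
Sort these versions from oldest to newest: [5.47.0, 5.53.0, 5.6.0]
[5.6.0, 5.47.0, 5.53.0]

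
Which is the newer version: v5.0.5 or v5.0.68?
v5.0.68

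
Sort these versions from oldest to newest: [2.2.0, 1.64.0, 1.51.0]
[1.51.0, 1.64.0, 2.2.0]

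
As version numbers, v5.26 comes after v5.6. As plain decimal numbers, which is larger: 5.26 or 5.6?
5.6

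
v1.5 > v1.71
False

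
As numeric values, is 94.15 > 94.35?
False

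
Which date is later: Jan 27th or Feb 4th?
Feb 4th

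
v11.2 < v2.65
False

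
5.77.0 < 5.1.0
False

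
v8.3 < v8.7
True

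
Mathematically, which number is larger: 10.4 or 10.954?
10.954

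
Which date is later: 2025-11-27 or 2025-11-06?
2025-11-27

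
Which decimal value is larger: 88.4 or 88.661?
88.661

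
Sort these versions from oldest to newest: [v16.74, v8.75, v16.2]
[v8.75, v16.2, v16.74]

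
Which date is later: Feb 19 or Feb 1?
Feb 19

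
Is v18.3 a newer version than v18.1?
Yes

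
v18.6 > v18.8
False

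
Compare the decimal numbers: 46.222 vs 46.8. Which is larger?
46.8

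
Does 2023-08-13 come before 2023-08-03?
No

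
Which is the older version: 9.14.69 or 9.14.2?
9.14.2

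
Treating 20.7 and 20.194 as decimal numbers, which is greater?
20.7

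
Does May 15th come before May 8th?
No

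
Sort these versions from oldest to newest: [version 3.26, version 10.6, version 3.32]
[version 3.26, version 3.32, version 10.6]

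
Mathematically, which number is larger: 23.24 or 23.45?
23.45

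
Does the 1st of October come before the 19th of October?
Yes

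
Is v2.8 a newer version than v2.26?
No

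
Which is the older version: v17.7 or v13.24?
v13.24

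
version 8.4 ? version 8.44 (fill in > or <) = <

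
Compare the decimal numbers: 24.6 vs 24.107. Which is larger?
24.6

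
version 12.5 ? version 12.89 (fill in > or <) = <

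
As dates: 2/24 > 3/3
False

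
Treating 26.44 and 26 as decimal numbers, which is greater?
26.44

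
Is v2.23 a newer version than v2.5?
Yes. Version numbers are compared segment by segment as integers, not as decimals: minor version 23 > 5, so v2.23 > v2.5 (even though the decimal 2.23 < 2.5).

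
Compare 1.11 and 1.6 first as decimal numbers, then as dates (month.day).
As decimals: 1.11 < 1.6. As dates: 1/11 is later than 1/6 (day 11 > day 6).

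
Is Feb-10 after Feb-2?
Yes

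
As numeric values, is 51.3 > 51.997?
False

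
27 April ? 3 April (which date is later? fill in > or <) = >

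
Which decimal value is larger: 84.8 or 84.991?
84.991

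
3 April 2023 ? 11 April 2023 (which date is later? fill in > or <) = <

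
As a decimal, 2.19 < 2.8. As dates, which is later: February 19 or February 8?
February 19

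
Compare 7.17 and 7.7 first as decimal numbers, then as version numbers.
As decimals: 7.17 < 7.7. As versions: v7.17 > v7.7 (minor version 17 > 7).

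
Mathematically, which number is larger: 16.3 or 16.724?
16.724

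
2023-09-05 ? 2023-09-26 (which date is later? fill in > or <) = <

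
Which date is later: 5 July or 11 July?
11 July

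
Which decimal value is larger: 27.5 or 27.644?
27.644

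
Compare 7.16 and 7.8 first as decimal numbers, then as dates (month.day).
As decimals: 7.16 < 7.8. As dates: 7/16 is later than 7/8 (day 16 > day 8).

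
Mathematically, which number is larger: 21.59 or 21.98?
21.98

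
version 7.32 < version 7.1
False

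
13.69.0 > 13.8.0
True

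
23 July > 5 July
True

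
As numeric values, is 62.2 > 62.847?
False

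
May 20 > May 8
True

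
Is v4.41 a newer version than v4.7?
Yes. Version numbers are compared segment by segment as integers, not as decimals: minor version 41 > 7, so v4.41 > v4.7 (even though the decimal 4.41 < 4.7).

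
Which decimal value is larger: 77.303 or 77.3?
77.303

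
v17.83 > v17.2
True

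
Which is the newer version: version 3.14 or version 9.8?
version 9.8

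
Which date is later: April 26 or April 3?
April 26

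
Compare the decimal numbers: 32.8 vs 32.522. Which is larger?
32.8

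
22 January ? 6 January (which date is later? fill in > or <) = >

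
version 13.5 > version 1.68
True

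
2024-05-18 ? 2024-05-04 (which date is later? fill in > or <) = >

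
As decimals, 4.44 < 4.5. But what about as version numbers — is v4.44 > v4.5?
True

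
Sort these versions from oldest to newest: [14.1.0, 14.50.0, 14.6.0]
[14.1.0, 14.6.0, 14.50.0]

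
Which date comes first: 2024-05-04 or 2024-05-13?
2024-05-04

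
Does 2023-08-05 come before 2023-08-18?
Yes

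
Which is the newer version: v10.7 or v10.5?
v10.7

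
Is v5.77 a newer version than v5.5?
Yes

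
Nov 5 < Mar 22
False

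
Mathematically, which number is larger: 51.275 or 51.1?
51.275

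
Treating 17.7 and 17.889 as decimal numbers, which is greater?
17.889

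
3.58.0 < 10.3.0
True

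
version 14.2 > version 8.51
True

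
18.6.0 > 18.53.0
False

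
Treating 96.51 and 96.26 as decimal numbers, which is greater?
96.51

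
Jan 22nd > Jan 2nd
True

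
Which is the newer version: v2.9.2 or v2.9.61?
v2.9.61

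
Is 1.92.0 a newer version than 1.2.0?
Yes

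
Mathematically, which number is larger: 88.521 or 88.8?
88.8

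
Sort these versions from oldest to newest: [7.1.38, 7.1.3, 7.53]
[7.1.3, 7.1.38, 7.53]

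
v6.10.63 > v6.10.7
True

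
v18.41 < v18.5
False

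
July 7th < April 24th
False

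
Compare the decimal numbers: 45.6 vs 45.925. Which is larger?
45.925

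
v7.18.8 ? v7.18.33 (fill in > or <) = <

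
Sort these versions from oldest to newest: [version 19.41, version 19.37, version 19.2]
[version 19.2, version 19.37, version 19.41]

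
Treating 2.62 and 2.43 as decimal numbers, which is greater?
2.62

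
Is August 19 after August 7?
Yes. Day 19 comes after day 7 in August — this is a date comparison, not a decimal one (the decimal 8.19 would be smaller than 8.7).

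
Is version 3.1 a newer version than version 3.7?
No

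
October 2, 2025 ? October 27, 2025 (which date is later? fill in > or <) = <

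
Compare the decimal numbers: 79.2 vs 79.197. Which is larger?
79.2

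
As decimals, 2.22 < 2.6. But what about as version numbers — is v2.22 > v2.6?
True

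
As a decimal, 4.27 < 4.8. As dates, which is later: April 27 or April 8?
April 27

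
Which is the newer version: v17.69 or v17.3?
v17.69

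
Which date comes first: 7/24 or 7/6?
7/6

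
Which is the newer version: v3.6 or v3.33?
v3.33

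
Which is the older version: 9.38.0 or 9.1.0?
9.1.0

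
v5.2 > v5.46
False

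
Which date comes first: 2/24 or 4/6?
2/24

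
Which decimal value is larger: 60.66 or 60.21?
60.66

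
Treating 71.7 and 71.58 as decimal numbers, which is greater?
71.7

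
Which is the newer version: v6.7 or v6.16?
v6.16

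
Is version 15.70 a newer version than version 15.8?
Yes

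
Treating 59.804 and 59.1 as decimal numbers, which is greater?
59.804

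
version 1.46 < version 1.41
False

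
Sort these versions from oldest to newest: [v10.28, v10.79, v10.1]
[v10.1, v10.28, v10.79]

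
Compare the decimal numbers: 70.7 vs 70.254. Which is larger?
70.7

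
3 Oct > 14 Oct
False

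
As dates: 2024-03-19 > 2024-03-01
True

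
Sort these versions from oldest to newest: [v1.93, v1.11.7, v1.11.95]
[v1.11.7, v1.11.95, v1.93]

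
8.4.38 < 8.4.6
False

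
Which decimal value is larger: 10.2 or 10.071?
10.2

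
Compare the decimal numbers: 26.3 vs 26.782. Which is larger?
26.782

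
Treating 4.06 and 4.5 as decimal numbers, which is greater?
4.5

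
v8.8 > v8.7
True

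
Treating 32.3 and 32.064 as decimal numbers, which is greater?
32.3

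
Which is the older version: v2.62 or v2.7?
v2.7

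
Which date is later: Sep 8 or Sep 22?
Sep 22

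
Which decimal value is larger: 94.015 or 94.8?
94.8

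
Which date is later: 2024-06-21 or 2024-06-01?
2024-06-21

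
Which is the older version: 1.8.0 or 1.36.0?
1.8.0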